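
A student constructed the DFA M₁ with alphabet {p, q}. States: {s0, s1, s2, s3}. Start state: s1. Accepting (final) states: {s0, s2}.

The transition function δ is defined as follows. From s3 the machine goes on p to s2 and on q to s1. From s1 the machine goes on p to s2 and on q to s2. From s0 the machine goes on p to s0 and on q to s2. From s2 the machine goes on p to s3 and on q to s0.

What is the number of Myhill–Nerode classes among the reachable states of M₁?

4

All states are reachable from the start state.
Initial partition by acceptance: {s0,s2} | {s1,s3}.
Refine {s0,s2} on symbol p: members go to different blocks, giving {s0} and {s2}.
Refine {s1,s3} on symbol q: members go to different blocks, giving {s1} and {s3}.
No further refinement is possible. Final partition (4 blocks): {s0} | {s1} | {s2} | {s3}.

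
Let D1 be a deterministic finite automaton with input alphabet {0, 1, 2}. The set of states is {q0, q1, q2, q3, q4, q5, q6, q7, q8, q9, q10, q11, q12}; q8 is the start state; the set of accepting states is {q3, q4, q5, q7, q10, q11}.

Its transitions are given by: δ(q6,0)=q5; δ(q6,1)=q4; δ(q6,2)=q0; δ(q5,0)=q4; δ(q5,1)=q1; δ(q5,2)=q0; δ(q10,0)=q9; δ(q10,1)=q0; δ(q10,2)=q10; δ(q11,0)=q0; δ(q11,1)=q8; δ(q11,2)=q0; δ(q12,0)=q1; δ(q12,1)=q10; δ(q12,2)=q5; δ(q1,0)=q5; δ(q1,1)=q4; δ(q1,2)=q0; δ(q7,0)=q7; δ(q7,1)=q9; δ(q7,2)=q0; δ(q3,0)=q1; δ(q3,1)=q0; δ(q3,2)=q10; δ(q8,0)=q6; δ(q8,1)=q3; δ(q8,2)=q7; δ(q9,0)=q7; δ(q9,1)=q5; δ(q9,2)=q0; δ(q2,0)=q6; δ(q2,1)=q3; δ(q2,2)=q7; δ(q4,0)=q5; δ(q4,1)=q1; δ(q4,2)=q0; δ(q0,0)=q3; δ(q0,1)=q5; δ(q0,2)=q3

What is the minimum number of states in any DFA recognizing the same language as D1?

States {q2,q11,q12} cannot be reached from the start state, so discard them.
Initial partition by acceptance: {q3,q4,q5,q7,q10} | {q0,q1,q6,q8,q9}.
Refine {q3,q4,q5,q7,q10} on symbol 0: members go to different blocks, giving {q4,q5,q7} and {q3,q10}.
On input 0, block {q0,q1,q6,q8,q9} splits into {q1,q6,q9} and {q0} and {q8}.
Stable partition: {q4,q5,q7} | {q1,q6,q9} | {q3,q10} | {q0} | {q8} — 5 equivalence classes.

5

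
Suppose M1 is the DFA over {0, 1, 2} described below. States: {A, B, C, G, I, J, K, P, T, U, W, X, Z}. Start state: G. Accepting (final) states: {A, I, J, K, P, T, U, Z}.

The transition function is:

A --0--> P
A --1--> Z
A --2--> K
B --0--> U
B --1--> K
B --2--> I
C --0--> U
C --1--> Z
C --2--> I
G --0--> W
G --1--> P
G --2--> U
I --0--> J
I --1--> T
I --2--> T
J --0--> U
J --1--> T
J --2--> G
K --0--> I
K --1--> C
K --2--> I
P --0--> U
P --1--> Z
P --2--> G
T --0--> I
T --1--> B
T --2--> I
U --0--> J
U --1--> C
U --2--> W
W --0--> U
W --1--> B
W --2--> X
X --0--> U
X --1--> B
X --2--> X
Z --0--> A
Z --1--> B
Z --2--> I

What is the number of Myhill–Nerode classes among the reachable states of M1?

Every state is reachable, so we keep all 13.
P0 = {A,I,J,K,P,T,U,Z} | {B,C,G,W,X}.
Split {A,I,J,K,P,T,U,Z} by δ(·,1) → {A,I,J,P} and {K,T,U,Z}.
Refine {A,I,J,P} on symbol 0: members go to different blocks, giving {J,P} and {A,I}.
Split {B,C,G,W,X} by δ(·,0) → {B,C,W,X} and {G}.
Split {B,C,W,X} by δ(·,1) → {W,X} and {B,C}.
Refine {K,T,U,Z} on symbol 0: members go to different blocks, giving {K,T,Z} and {U}.
No further refinement is possible. Final partition (7 blocks): {J,P} | {W,X} | {K,T,Z} | {A,I} | {G} | {B,C} | {U}.

7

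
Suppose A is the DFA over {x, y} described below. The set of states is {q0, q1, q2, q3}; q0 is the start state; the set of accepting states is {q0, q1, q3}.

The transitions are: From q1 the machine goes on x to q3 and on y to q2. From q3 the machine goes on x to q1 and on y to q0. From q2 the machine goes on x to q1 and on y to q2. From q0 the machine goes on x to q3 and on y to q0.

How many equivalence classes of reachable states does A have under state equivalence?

P0 = {q0,q1,q3} | {q2}.
Refine {q0,q1,q3} on symbol y: members go to different blocks, giving {q0,q3} and {q1}.
Refine {q0,q3} on symbol x: members go to different blocks, giving {q0} and {q3}.
No further refinement is possible. Final partition (4 blocks): {q0} | {q2} | {q1} | {q3}.

4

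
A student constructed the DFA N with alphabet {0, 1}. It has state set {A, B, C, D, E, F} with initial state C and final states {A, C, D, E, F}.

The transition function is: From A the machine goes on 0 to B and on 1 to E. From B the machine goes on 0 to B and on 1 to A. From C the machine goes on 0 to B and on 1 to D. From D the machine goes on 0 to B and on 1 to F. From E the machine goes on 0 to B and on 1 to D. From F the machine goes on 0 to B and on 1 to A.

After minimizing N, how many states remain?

2

Every state is reachable, so we keep all 6.
P0 = {A,C,D,E,F} | {B}.
No further refinement is possible. Final partition (2 blocks): {A,C,D,E,F} | {B}.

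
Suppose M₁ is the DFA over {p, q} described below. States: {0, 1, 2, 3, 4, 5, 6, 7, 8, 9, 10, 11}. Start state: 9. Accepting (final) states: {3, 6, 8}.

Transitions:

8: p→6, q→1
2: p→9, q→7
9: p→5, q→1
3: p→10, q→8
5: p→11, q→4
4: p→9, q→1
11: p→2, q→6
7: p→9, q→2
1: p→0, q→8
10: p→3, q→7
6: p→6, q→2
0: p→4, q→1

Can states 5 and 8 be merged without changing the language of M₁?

No

First remove the unreachable states {3,10}; 10 states remain.
P0 = {6,8} | {0,1,2,4,5,7,9,11}.
Refine {0,1,2,4,5,7,9,11} on symbol q: members go to different blocks, giving {0,2,4,5,7,9} and {1,11}.
Split {6,8} by δ(·,q) → {6} and {8}.
Refine {0,2,4,5,7,9} on symbol p: members go to different blocks, giving {0,2,4,7,9} and {5}.
Split {0,2,4,7,9} by δ(·,p) → {0,2,4,7} and {9}.
On input p, block {0,2,4,7} splits into {2,4,7} and {0}.
Refine {2,4,7} on symbol q: members go to different blocks, giving {2,7} and {4}.
Split {1,11} by δ(·,p) → {1} and {11}.
Stable partition: {6} | {2,7} | {1} | {8} | {5} | {9} | {0} | {4} | {11} — 9 equivalence classes.
5 and 8 end up in different blocks, so they are distinguishable. For instance, the string 'ε' is accepted from only 8.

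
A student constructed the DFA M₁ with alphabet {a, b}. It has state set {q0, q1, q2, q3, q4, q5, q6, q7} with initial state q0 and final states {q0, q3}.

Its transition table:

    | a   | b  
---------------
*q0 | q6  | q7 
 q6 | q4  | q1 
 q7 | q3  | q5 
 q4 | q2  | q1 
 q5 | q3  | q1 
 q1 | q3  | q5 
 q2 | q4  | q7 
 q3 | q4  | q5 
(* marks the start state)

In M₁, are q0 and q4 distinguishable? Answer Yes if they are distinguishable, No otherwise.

Start with accepting vs non-accepting: {q0,q3} | {q1,q2,q4,q5,q6,q7}.
Split {q1,q2,q4,q5,q6,q7} by δ(·,a) → {q1,q5,q7} and {q2,q4,q6}.
The partition is now stable with 3 blocks: {q0,q3} | {q1,q5,q7} | {q2,q4,q6}.
q0 and q4 end up in different blocks, so they are distinguishable. For instance, the string 'ε' is accepted from only q0.

Yes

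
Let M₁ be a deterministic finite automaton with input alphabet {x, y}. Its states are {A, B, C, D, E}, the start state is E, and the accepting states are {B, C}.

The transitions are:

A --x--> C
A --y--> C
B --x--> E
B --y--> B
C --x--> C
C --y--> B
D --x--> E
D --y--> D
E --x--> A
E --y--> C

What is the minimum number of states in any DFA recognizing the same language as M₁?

4

Reachable states from the start: {A,B,C,E}. Unreachable: {D} — drop them.
P0 = {B,C} | {A,E}.
Refine {B,C} on symbol x: members go to different blocks, giving {B} and {C}.
Refine {A,E} on symbol x: members go to different blocks, giving {A} and {E}.
Stable partition: {B} | {A} | {C} | {E} — 4 equivalence classes.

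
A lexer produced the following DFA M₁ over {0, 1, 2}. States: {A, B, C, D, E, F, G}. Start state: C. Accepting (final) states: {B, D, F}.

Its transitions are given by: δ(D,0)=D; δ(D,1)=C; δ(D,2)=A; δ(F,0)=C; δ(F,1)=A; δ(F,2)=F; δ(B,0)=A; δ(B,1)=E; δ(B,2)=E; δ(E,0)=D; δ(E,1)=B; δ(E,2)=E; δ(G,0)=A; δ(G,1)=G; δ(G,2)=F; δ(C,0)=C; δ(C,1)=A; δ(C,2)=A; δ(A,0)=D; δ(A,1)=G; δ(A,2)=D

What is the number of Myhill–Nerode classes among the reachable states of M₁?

5

Reachable states from the start: {A,C,D,F,G}. Unreachable: {B,E} — drop them.
Start with accepting vs non-accepting: {D,F} | {A,C,G}.
Refine {D,F} on symbol 0: members go to different blocks, giving {D} and {F}.
Split {A,C,G} by δ(·,0) → {C,G} and {A}.
On input 0, block {C,G} splits into {C} and {G}.
No further refinement is possible. Final partition (5 blocks): {D} | {C} | {F} | {A} | {G}.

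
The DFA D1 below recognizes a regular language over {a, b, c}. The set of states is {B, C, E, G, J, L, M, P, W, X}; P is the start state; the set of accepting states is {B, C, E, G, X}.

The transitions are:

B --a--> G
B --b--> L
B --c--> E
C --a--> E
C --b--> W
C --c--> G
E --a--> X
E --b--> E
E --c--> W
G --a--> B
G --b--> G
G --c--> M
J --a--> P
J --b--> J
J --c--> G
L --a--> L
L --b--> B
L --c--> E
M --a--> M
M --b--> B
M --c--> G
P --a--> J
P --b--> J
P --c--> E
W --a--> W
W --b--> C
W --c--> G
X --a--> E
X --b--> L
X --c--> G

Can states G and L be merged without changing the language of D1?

Start with accepting vs non-accepting: {B,C,E,G,X} | {J,L,M,P,W}.
On input b, block {B,C,E,G,X} splits into {B,C,X} and {E,G}.
Split {J,L,M,P,W} by δ(·,b) → {L,M,W} and {J,P}.
The partition is now stable with 4 blocks: {B,C,X} | {L,M,W} | {E,G} | {J,P}.
G and L end up in different blocks, so they are distinguishable. For instance, the string 'ε' is accepted from only G.

No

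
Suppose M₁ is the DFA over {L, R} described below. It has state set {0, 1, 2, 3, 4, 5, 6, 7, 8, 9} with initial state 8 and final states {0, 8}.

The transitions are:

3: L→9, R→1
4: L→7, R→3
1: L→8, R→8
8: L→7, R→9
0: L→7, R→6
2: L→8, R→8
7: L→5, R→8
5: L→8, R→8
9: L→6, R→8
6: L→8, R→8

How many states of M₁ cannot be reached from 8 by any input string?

BFS from 8 reaches {5, 6, 7, 8, 9}; the 5 state(s) 0, 1, 2, 3, 4 are never visited.

5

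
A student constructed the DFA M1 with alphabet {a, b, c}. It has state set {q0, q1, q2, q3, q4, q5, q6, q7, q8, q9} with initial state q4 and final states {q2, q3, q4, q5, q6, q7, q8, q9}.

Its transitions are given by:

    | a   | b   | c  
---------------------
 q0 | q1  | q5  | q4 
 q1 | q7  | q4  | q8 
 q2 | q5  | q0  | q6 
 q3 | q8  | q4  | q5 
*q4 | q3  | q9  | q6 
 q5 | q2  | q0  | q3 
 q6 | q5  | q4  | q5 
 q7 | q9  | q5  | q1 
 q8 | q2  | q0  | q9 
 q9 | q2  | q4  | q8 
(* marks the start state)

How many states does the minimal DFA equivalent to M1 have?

Every state is reachable, so we keep all 10.
P0 = {q2,q3,q4,q5,q6,q7,q8,q9} | {q0,q1}.
Split {q2,q3,q4,q5,q6,q7,q8,q9} by δ(·,b) → {q3,q4,q6,q7,q9} and {q2,q5,q8}.
On input a, block {q3,q4,q6,q7,q9} splits into {q3,q6,q9} and {q4,q7}.
Refine {q0,q1} on symbol a: members go to different blocks, giving {q0} and {q1}.
On input b, block {q4,q7} splits into {q4} and {q7}.
No further refinement is possible. Final partition (6 blocks): {q3,q6,q9} | {q0} | {q2,q5,q8} | {q4} | {q1} | {q7}.

6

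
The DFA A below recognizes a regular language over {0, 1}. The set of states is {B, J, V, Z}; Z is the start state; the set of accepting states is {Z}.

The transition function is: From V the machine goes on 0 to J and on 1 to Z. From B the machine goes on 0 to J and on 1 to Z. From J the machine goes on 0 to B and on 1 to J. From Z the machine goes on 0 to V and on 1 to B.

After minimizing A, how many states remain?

All states are reachable from the start state.
P0 = {Z} | {B,J,V}.
Split {B,J,V} by δ(·,1) → {B,V} and {J}.
Stable partition: {Z} | {B,V} | {J} — 3 equivalence classes.

3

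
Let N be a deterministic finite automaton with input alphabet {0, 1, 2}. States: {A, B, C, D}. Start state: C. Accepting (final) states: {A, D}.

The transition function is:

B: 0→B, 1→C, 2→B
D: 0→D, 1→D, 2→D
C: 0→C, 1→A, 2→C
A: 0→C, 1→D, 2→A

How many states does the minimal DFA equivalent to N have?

States {B} cannot be reached from the start state, so discard them.
Start with accepting vs non-accepting: {A,D} | {C}.
Refine {A,D} on symbol 0: members go to different blocks, giving {A} and {D}.
Stable partition: {A} | {C} | {D} — 3 equivalence classes.

3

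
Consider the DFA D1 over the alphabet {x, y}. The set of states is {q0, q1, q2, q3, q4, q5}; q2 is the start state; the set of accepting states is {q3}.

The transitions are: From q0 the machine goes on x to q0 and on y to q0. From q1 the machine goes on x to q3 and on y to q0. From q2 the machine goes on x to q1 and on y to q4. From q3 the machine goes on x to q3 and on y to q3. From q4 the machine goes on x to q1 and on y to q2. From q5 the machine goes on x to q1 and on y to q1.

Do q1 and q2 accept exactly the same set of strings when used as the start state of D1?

States {q5} cannot be reached from the start state, so discard them.
P0 = {q3} | {q0,q1,q2,q4}.
Split {q0,q1,q2,q4} by δ(·,x) → {q0,q2,q4} and {q1}.
On input x, block {q0,q2,q4} splits into {q2,q4} and {q0}.
No further refinement is possible. Final partition (4 blocks): {q3} | {q2,q4} | {q1} | {q0}.
q1 and q2 end up in different blocks, so they are distinguishable. For instance, the string 'x' is accepted from only q1.

No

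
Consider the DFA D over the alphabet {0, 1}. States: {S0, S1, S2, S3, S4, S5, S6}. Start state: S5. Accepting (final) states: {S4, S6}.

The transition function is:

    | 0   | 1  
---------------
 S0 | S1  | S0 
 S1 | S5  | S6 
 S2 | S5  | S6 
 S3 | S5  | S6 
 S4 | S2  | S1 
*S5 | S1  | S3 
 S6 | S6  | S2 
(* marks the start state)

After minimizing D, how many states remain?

3

First remove the unreachable states {S0,S4}; 5 states remain.
Initial partition by acceptance: {S6} | {S1,S2,S3,S5}.
Refine {S1,S2,S3,S5} on symbol 1: members go to different blocks, giving {S1,S2,S3} and {S5}.
No further refinement is possible. Final partition (3 blocks): {S6} | {S1,S2,S3} | {S5}.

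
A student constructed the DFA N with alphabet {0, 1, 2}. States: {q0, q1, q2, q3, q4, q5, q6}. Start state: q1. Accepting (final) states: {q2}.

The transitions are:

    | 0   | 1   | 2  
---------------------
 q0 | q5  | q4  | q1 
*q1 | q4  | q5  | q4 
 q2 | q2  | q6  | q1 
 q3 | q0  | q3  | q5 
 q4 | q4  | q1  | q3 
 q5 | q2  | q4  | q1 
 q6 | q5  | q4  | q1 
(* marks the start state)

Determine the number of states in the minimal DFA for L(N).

Initial partition by acceptance: {q2} | {q0,q1,q3,q4,q5,q6}.
Refine {q0,q1,q3,q4,q5,q6} on symbol 0: members go to different blocks, giving {q0,q1,q3,q4,q6} and {q5}.
Split {q0,q1,q3,q4,q6} by δ(·,0) → {q1,q3,q4} and {q0,q6}.
Split {q1,q3,q4} by δ(·,0) → {q1,q4} and {q3}.
Split {q1,q4} by δ(·,1) → {q1} and {q4}.
The partition is now stable with 6 blocks: {q2} | {q1} | {q5} | {q0,q6} | {q3} | {q4}.

6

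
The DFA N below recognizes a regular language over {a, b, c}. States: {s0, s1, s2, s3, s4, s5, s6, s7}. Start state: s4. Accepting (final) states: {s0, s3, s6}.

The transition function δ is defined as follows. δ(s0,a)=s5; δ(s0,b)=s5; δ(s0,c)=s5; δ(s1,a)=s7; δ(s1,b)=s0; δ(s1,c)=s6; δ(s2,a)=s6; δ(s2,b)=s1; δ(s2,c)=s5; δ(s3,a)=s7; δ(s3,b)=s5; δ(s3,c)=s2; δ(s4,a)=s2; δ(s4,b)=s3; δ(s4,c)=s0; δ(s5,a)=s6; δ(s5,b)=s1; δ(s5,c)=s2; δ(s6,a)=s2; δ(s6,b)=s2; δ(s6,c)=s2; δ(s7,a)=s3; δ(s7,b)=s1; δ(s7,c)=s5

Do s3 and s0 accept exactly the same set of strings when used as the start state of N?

Yes

Every state is reachable, so we keep all 8.
Initial partition by acceptance: {s0,s3,s6} | {s1,s2,s4,s5,s7}.
Split {s1,s2,s4,s5,s7} by δ(·,a) → {s2,s5,s7} and {s1,s4}.
No further refinement is possible. Final partition (3 blocks): {s0,s3,s6} | {s2,s5,s7} | {s1,s4}.
s3 and s0 lie in the same block of the stable partition, so they are equivalent — no string distinguishes them.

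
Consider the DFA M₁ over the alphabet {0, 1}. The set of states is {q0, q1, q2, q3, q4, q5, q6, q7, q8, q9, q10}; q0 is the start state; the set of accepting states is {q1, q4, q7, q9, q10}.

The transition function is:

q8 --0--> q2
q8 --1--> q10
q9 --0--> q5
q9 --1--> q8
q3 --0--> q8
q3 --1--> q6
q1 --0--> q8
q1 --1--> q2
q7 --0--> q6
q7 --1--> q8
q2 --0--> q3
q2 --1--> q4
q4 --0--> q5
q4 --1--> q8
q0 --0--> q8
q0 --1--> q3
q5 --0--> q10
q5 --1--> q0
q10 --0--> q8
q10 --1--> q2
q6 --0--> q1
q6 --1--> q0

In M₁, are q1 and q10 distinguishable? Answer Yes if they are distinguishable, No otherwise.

No

First remove the unreachable states {q7,q9}; 9 states remain.
P0 = {q1,q4,q10} | {q0,q2,q3,q5,q6,q8}.
Refine {q0,q2,q3,q5,q6,q8} on symbol 0: members go to different blocks, giving {q0,q2,q3,q8} and {q5,q6}.
On input 0, block {q1,q4,q10} splits into {q1,q10} and {q4}.
On input 1, block {q0,q2,q3,q8} splits into {q0} and {q2} and {q3} and {q8}.
No further refinement is possible. Final partition (7 blocks): {q1,q10} | {q0} | {q5,q6} | {q4} | {q2} | {q3} | {q8}.
q1 and q10 lie in the same block of the stable partition, so they are equivalent — no string distinguishes them.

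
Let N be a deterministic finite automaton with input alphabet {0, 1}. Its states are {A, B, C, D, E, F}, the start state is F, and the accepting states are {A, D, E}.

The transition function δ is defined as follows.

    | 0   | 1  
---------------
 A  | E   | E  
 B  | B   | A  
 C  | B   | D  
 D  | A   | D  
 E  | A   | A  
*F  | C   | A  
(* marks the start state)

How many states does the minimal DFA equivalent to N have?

2

All states are reachable from the start state.
Start with accepting vs non-accepting: {A,D,E} | {B,C,F}.
No further refinement is possible. Final partition (2 blocks): {A,D,E} | {B,C,F}.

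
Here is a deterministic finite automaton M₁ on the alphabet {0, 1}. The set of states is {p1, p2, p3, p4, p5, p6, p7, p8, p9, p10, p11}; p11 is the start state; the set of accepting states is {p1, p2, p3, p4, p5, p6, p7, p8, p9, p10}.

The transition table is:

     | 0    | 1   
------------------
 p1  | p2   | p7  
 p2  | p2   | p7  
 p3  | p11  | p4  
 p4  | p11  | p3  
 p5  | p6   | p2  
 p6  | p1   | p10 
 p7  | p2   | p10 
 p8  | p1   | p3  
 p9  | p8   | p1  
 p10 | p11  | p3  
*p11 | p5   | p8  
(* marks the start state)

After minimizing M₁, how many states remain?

States {p9} cannot be reached from the start state, so discard them.
P0 = {p1,p2,p3,p4,p5,p6,p7,p8,p10} | {p11}.
On input 0, block {p1,p2,p3,p4,p5,p6,p7,p8,p10} splits into {p1,p2,p5,p6,p7,p8} and {p3,p4,p10}.
Refine {p1,p2,p5,p6,p7,p8} on symbol 1: members go to different blocks, giving {p1,p2,p5} and {p6,p7,p8}.
On input 0, block {p1,p2,p5} splits into {p1,p2} and {p5}.
Stable partition: {p1,p2} | {p11} | {p3,p4,p10} | {p6,p7,p8} | {p5} — 5 equivalence classes.

5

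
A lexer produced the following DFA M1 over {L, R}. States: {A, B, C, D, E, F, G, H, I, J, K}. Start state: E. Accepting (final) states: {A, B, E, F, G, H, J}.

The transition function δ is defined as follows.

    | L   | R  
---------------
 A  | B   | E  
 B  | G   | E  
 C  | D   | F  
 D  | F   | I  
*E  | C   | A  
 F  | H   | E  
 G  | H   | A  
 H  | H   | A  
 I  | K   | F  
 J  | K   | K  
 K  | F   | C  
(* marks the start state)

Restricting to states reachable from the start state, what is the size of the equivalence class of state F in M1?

2

First remove the unreachable states {J}; 10 states remain.
Initial partition by acceptance: {A,B,E,F,G,H} | {C,D,I,K}.
Split {A,B,E,F,G,H} by δ(·,L) → {A,B,F,G,H} and {E}.
Refine {A,B,F,G,H} on symbol R: members go to different blocks, giving {A,B,F} and {G,H}.
On input L, block {A,B,F} splits into {B,F} and {A}.
On input L, block {C,D,I,K} splits into {C,I} and {D,K}.
Stable partition: {B,F} | {C,I} | {E} | {G,H} | {A} | {D,K} — 6 equivalence classes.
The equivalence class containing F is {B,F}, of size 2.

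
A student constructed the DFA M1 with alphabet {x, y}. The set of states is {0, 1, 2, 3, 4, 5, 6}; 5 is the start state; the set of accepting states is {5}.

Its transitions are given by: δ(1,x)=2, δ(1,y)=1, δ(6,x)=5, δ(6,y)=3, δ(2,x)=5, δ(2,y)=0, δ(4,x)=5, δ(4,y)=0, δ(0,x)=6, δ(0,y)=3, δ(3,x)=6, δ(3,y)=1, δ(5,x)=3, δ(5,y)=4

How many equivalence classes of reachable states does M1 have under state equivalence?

Initial partition by acceptance: {5} | {0,1,2,3,4,6}.
Split {0,1,2,3,4,6} by δ(·,x) → {0,1,3} and {2,4,6}.
The partition is now stable with 3 blocks: {5} | {0,1,3} | {2,4,6}.

3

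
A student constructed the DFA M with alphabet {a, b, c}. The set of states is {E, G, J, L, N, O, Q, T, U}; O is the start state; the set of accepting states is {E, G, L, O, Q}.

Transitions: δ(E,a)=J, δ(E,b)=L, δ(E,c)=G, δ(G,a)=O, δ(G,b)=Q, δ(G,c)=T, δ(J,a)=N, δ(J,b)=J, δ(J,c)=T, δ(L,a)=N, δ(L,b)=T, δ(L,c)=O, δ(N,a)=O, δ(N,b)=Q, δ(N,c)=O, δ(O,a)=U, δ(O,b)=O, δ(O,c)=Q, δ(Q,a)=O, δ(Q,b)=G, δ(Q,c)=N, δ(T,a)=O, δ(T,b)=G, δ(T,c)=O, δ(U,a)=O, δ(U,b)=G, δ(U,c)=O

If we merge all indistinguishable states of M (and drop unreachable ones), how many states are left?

Reachable states from the start: {G,N,O,Q,T,U}. Unreachable: {E,J,L} — drop them.
Initial partition by acceptance: {G,O,Q} | {N,T,U}.
On input a, block {G,O,Q} splits into {G,Q} and {O}.
Stable partition: {G,Q} | {N,T,U} | {O} — 3 equivalence classes.

3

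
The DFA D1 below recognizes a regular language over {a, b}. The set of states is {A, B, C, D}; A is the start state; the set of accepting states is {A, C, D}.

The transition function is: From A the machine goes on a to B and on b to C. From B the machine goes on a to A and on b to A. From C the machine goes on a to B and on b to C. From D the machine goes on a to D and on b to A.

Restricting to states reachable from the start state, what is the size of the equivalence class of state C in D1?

2

First remove the unreachable states {D}; 3 states remain.
Start with accepting vs non-accepting: {A,C} | {B}.
Stable partition: {A,C} | {B} — 2 equivalence classes.
The equivalence class containing C is {A,C}, of size 2.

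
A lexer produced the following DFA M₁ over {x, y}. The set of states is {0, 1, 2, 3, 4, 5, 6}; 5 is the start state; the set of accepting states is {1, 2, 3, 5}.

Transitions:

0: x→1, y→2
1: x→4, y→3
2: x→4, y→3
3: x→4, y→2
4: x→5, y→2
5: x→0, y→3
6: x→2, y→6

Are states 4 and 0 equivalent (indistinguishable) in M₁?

Reachable states from the start: {0,1,2,3,4,5}. Unreachable: {6} — drop them.
Initial partition by acceptance: {1,2,3,5} | {0,4}.
Stable partition: {1,2,3,5} | {0,4} — 2 equivalence classes.
4 and 0 lie in the same block of the stable partition, so they are equivalent — no string distinguishes them.

Yes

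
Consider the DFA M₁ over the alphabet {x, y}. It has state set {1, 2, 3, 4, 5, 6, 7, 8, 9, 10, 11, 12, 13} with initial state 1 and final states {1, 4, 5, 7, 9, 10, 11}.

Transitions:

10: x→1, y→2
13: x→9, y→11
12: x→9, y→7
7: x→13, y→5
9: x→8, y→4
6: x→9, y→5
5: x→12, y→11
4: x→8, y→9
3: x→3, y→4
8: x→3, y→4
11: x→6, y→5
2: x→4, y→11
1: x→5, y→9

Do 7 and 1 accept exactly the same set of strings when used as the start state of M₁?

States {2,10} cannot be reached from the start state, so discard them.
P0 = {1,4,5,7,9,11} | {3,6,8,12,13}.
Split {1,4,5,7,9,11} by δ(·,x) → {4,5,7,9,11} and {1}.
On input x, block {3,6,8,12,13} splits into {6,12,13} and {3,8}.
On input x, block {4,5,7,9,11} splits into {5,7,11} and {4,9}.
Stable partition: {5,7,11} | {6,12,13} | {1} | {3,8} | {4,9} — 5 equivalence classes.
7 and 1 end up in different blocks, so they are distinguishable. For instance, the string 'x' is accepted from only 1.

No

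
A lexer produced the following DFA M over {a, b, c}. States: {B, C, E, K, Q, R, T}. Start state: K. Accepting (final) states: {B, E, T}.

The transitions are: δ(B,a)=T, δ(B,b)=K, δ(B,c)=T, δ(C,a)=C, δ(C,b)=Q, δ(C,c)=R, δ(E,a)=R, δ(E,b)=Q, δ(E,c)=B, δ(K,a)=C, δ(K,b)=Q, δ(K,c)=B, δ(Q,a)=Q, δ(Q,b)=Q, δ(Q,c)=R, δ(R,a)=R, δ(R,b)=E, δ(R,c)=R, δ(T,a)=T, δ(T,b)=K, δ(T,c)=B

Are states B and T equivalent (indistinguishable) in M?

Yes

All states are reachable from the start state.
Start with accepting vs non-accepting: {B,E,T} | {C,K,Q,R}.
Refine {B,E,T} on symbol a: members go to different blocks, giving {B,T} and {E}.
On input b, block {C,K,Q,R} splits into {C,K,Q} and {R}.
Split {C,K,Q} by δ(·,c) → {C,Q} and {K}.
The partition is now stable with 5 blocks: {B,T} | {C,Q} | {E} | {R} | {K}.
B and T lie in the same block of the stable partition, so they are equivalent — no string distinguishes them.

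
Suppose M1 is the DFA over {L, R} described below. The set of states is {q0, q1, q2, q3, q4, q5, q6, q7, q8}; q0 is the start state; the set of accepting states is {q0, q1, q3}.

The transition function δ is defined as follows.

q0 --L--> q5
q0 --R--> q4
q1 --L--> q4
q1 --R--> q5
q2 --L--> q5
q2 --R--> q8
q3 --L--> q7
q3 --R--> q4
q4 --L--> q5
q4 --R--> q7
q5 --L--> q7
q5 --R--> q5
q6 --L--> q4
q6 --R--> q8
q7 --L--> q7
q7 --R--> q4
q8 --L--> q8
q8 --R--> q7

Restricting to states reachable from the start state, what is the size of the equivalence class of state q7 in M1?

Reachable states from the start: {q0,q4,q5,q7}. Unreachable: {q1,q2,q3,q6,q8} — drop them.
Initial partition by acceptance: {q0} | {q4,q5,q7}.
Stable partition: {q0} | {q4,q5,q7} — 2 equivalence classes.
State q7 belongs to the block {q4,q5,q7}, which has 3 states.

3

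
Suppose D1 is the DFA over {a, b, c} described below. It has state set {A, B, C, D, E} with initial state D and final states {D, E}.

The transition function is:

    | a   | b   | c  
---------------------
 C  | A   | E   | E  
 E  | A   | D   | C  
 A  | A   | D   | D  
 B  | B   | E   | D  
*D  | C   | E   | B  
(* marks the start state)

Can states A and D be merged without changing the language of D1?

No

All states are reachable from the start state.
Initial partition by acceptance: {D,E} | {A,B,C}.
No further refinement is possible. Final partition (2 blocks): {D,E} | {A,B,C}.
A and D end up in different blocks, so they are distinguishable. For instance, the string 'ε' is accepted from only D.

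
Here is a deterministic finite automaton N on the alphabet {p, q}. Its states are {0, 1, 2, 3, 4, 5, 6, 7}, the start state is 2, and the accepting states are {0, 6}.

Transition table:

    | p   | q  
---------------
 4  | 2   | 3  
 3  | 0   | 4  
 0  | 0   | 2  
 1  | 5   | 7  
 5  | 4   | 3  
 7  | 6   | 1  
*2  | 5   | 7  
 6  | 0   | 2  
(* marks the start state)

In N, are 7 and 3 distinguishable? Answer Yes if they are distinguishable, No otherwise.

All states are reachable from the start state.
Initial partition by acceptance: {0,6} | {1,2,3,4,5,7}.
Refine {1,2,3,4,5,7} on symbol p: members go to different blocks, giving {1,2,4,5} and {3,7}.
Stable partition: {0,6} | {1,2,4,5} | {3,7} — 3 equivalence classes.
7 and 3 lie in the same block of the stable partition, so they are equivalent — no string distinguishes them.

No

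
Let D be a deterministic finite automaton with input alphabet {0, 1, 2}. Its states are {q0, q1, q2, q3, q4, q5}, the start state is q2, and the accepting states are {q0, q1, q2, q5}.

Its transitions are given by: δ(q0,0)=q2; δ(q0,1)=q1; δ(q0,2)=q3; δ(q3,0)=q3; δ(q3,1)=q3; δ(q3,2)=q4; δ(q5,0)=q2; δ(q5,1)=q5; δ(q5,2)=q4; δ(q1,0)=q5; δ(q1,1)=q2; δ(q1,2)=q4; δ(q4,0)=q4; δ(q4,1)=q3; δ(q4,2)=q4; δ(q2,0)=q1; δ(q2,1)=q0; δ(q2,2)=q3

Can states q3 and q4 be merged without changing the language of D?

Start with accepting vs non-accepting: {q0,q1,q2,q5} | {q3,q4}.
The partition is now stable with 2 blocks: {q0,q1,q2,q5} | {q3,q4}.
q3 and q4 lie in the same block of the stable partition, so they are equivalent — no string distinguishes them.

Yes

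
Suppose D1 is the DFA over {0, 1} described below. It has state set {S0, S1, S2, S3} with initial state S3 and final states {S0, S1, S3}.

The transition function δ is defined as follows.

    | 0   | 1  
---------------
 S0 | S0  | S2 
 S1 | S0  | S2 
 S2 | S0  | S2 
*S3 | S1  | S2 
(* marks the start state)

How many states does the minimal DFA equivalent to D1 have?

All states are reachable from the start state.
P0 = {S0,S1,S3} | {S2}.
Stable partition: {S0,S1,S3} | {S2} — 2 equivalence classes.

2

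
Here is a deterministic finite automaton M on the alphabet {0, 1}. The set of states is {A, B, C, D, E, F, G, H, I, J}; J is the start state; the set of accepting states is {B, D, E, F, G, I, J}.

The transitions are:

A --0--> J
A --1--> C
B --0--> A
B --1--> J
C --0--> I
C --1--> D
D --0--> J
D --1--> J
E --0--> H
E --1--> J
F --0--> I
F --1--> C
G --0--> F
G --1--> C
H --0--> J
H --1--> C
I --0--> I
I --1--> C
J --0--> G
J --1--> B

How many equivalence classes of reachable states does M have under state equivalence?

States {E,H} cannot be reached from the start state, so discard them.
P0 = {B,D,F,G,I,J} | {A,C}.
Split {B,D,F,G,I,J} by δ(·,0) → {D,F,G,I,J} and {B}.
Split {D,F,G,I,J} by δ(·,1) → {F,G,I} and {D} and {J}.
Split {A,C} by δ(·,0) → {A} and {C}.
No further refinement is possible. Final partition (6 blocks): {F,G,I} | {A} | {B} | {D} | {J} | {C}.

6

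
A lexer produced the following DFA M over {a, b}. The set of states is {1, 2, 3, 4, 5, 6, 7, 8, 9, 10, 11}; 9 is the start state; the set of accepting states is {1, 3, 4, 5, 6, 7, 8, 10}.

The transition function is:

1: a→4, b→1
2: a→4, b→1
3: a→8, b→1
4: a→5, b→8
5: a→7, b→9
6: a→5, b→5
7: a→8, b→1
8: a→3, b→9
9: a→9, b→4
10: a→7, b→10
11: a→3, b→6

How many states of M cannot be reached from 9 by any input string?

4

Starting at 9 and following transitions, the reachable set is {1, 3, 4, 5, 7, 8, 9}. That leaves 2, 6, 10, 11 unreachable — 4 in total.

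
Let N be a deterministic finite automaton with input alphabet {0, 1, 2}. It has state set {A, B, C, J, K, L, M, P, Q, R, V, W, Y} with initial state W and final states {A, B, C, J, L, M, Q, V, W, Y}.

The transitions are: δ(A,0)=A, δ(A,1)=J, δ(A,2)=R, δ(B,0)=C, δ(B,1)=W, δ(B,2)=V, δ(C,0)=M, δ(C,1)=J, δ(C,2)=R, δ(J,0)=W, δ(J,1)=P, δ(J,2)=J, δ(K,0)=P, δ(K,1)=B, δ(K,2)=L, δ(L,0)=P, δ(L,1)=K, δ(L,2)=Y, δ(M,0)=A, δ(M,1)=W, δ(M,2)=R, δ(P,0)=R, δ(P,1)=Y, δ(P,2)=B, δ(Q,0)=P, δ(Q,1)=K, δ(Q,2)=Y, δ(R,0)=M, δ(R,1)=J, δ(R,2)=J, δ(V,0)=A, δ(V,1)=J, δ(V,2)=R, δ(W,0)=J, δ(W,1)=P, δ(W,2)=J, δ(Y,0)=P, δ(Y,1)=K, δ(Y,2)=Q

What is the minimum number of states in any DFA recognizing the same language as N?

7

Initial partition by acceptance: {A,B,C,J,L,M,Q,V,W,Y} | {K,P,R}.
Split {A,B,C,J,L,M,Q,V,W,Y} by δ(·,0) → {A,B,C,J,M,V,W} and {L,Q,Y}.
Refine {A,B,C,J,M,V,W} on symbol 1: members go to different blocks, giving {A,B,C,M,V} and {J,W}.
Split {A,B,C,M,V} by δ(·,2) → {A,C,M,V} and {B}.
Refine {K,P,R} on symbol 0: members go to different blocks, giving {K,P} and {R}.
Refine {K,P} on symbol 0: members go to different blocks, giving {P} and {K}.
No further refinement is possible. Final partition (7 blocks): {A,C,M,V} | {P} | {L,Q,Y} | {J,W} | {B} | {R} | {K}.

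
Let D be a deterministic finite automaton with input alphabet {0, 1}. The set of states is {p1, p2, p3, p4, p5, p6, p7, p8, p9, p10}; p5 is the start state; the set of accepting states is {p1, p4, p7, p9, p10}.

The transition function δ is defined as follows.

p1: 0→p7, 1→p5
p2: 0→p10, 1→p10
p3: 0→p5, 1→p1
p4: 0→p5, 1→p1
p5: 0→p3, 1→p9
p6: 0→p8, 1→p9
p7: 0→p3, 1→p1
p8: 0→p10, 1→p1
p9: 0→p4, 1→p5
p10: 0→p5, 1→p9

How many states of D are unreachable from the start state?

4

BFS from p5 reaches {p1, p3, p4, p5, p7, p9}; the 4 state(s) p2, p6, p8, p10 are never visited.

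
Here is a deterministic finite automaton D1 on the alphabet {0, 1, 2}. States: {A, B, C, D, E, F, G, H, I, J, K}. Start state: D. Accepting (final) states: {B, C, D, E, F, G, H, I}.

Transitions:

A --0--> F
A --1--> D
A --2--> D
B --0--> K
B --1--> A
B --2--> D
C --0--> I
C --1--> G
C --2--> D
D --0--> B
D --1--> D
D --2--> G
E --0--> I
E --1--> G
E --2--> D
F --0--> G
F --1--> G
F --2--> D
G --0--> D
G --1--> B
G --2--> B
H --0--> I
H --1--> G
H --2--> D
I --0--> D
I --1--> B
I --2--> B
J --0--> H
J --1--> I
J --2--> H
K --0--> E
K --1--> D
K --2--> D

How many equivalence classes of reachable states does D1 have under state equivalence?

5

First remove the unreachable states {C,H,J}; 8 states remain.
Start with accepting vs non-accepting: {B,D,E,F,G,I} | {A,K}.
Split {B,D,E,F,G,I} by δ(·,0) → {D,E,F,G,I} and {B}.
On input 0, block {D,E,F,G,I} splits into {E,F,G,I} and {D}.
Split {E,F,G,I} by δ(·,0) → {E,F} and {G,I}.
No further refinement is possible. Final partition (5 blocks): {E,F} | {A,K} | {B} | {D} | {G,I}.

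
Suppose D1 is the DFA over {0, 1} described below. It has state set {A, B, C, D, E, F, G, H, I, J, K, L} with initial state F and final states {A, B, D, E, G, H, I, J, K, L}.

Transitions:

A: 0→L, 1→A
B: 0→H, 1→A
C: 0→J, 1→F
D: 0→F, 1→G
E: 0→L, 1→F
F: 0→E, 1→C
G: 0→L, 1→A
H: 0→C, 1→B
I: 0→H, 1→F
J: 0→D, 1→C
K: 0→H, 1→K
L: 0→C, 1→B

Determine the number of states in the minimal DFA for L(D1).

4

States {I,K} cannot be reached from the start state, so discard them.
Initial partition by acceptance: {A,B,D,E,G,H,J,L} | {C,F}.
Refine {A,B,D,E,G,H,J,L} on symbol 0: members go to different blocks, giving {A,B,E,G,J} and {D,H,L}.
Split {A,B,E,G,J} by δ(·,1) → {A,B,G} and {E,J}.
No further refinement is possible. Final partition (4 blocks): {A,B,G} | {C,F} | {D,H,L} | {E,J}.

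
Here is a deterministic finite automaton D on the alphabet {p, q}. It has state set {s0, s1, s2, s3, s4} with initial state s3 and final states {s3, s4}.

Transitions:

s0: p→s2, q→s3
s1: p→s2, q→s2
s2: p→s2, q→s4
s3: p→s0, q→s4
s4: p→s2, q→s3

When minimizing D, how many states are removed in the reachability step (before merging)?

No path from s3 leads to s1; the other 4 states are all reachable.

1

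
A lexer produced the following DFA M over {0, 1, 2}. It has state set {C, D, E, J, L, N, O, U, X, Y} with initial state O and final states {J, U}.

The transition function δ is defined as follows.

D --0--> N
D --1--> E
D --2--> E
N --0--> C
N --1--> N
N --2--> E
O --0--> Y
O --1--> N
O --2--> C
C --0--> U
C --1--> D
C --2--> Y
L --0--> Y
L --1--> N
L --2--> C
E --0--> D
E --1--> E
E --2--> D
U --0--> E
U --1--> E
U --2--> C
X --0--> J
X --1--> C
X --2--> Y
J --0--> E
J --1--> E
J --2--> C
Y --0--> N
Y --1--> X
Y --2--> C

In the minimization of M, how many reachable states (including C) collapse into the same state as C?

1

Reachable states from the start: {C,D,E,J,N,O,U,X,Y}. Unreachable: {L} — drop them.
Start with accepting vs non-accepting: {J,U} | {C,D,E,N,O,X,Y}.
Split {C,D,E,N,O,X,Y} by δ(·,0) → {D,E,N,O,Y} and {C,X}.
Refine {D,E,N,O,Y} on symbol 0: members go to different blocks, giving {D,E,O,Y} and {N}.
Refine {D,E,O,Y} on symbol 0: members go to different blocks, giving {D,Y} and {E,O}.
On input 1, block {D,Y} splits into {Y} and {D}.
Refine {C,X} on symbol 1: members go to different blocks, giving {C} and {X}.
On input 0, block {E,O} splits into {E} and {O}.
No further refinement is possible. Final partition (8 blocks): {J,U} | {Y} | {C} | {N} | {E} | {D} | {X} | {O}.
The equivalence class containing C is {C}, of size 1.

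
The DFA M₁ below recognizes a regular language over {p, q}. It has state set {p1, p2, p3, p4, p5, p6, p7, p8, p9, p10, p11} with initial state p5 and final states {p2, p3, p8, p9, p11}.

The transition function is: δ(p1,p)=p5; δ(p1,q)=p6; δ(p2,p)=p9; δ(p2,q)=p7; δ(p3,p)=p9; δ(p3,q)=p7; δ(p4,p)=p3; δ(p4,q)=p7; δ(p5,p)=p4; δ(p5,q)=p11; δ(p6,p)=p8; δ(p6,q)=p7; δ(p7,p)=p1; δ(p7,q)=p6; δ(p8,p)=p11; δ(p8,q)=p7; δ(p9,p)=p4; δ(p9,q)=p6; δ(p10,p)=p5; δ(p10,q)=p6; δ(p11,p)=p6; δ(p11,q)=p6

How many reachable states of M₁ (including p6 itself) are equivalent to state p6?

First remove the unreachable states {p2,p10}; 9 states remain.
P0 = {p3,p8,p9,p11} | {p1,p4,p5,p6,p7}.
On input p, block {p3,p8,p9,p11} splits into {p3,p8} and {p9,p11}.
Split {p1,p4,p5,p6,p7} by δ(·,p) → {p1,p5,p7} and {p4,p6}.
On input p, block {p1,p5,p7} splits into {p1,p7} and {p5}.
On input p, block {p1,p7} splits into {p1} and {p7}.
Stable partition: {p3,p8} | {p1} | {p9,p11} | {p4,p6} | {p5} | {p7} — 6 equivalence classes.
The equivalence class containing p6 is {p4,p6}, of size 2.

2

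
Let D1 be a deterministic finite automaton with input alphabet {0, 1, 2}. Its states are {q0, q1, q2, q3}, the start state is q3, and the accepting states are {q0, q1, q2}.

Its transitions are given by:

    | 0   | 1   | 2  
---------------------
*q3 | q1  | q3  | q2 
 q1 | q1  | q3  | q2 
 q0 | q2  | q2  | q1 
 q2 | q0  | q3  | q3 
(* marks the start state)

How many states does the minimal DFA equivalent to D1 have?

Every state is reachable, so we keep all 4.
P0 = {q0,q1,q2} | {q3}.
On input 1, block {q0,q1,q2} splits into {q1,q2} and {q0}.
Refine {q1,q2} on symbol 0: members go to different blocks, giving {q1} and {q2}.
The partition is now stable with 4 blocks: {q1} | {q3} | {q0} | {q2}.

4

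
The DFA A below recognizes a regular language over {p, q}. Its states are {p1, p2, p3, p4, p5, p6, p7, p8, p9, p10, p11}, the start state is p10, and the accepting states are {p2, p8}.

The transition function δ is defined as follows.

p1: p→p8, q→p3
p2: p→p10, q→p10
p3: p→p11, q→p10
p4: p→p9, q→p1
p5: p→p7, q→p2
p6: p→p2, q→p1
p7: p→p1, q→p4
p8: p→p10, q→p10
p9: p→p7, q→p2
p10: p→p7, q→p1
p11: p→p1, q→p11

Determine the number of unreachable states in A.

Starting at p10 and following transitions, the reachable set is {p1, p2, p3, p4, p7, p8, p9, p10, p11}. That leaves p5, p6 unreachable — 2 in total.

2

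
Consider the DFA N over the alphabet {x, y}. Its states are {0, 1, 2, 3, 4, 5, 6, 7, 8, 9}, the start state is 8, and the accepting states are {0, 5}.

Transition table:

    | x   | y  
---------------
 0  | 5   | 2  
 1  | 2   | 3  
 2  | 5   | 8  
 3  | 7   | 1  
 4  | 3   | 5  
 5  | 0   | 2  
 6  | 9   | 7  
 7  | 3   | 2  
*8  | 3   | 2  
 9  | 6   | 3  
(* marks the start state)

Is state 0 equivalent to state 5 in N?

First remove the unreachable states {4,6,9}; 7 states remain.
Start with accepting vs non-accepting: {0,5} | {1,2,3,7,8}.
Split {1,2,3,7,8} by δ(·,x) → {1,3,7,8} and {2}.
Split {1,3,7,8} by δ(·,x) → {3,7,8} and {1}.
On input y, block {3,7,8} splits into {7,8} and {3}.
No further refinement is possible. Final partition (5 blocks): {0,5} | {7,8} | {2} | {1} | {3}.
0 and 5 lie in the same block of the stable partition, so they are equivalent — no string distinguishes them.

Yes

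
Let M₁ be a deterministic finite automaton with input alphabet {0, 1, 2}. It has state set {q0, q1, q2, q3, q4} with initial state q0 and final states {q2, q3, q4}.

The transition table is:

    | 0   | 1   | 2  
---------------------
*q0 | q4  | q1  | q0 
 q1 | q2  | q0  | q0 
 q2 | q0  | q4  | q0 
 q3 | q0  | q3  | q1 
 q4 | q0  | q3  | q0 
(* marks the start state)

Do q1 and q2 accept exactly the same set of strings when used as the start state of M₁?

No

Initial partition by acceptance: {q2,q3,q4} | {q0,q1}.
The partition is now stable with 2 blocks: {q2,q3,q4} | {q0,q1}.
q1 and q2 end up in different blocks, so they are distinguishable. For instance, the string 'ε' is accepted from only q2.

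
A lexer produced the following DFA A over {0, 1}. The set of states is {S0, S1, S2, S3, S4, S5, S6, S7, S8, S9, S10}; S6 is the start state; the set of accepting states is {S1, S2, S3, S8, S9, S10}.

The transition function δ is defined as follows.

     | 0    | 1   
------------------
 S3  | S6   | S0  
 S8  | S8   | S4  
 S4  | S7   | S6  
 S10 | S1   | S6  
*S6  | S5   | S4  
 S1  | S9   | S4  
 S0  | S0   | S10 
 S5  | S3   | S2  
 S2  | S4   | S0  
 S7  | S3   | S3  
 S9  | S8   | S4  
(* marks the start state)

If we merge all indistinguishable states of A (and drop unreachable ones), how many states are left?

5

Every state is reachable, so we keep all 11.
Start with accepting vs non-accepting: {S1,S2,S3,S8,S9,S10} | {S0,S4,S5,S6,S7}.
Refine {S1,S2,S3,S8,S9,S10} on symbol 0: members go to different blocks, giving {S1,S8,S9,S10} and {S2,S3}.
Split {S0,S4,S5,S6,S7} by δ(·,0) → {S0,S4,S6} and {S5,S7}.
On input 0, block {S0,S4,S6} splits into {S4,S6} and {S0}.
No further refinement is possible. Final partition (5 blocks): {S1,S8,S9,S10} | {S4,S6} | {S2,S3} | {S5,S7} | {S0}.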